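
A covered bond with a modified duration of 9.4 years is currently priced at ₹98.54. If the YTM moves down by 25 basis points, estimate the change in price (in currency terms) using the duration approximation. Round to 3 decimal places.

+₹2.316

Duration approximation: ΔP/P ≈ -D_mod · Δy = -9.4 × (-0.0025) = +0.023500.
ΔP ≈ 98.54 × (+0.023500) = +2.31569.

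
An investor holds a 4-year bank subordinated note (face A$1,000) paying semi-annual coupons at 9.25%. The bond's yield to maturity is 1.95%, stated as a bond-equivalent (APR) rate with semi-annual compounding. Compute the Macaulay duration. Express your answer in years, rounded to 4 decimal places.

3.5084 years

Periodic yield y = 0.00975. Discount each cash flow and weight by its period:
  t   CF        PV=CF/(1+0.00975)^t    t·PV
  1        46.25        45.8034        45.8034
  2        46.25        45.3611        90.7223
  3        46.25        44.9231       134.7694
  4        46.25        44.4894       177.9575
  5        46.25        44.0598       220.2990
  6        46.25        43.6344       261.8061
  7        46.25        43.2130       302.4912
  8     1,046.25       968.1097     7,744.8777
  Σ                  1,279.5940     8,978.7266
Price P = Σ PV = 1,279.5940.
Macaulay duration = Σ(t·PV) / P = 8,978.7266 / 1,279.5940 = 7.01686 half-year periods.
In years: 7.01686 / 2 = 3.50843 years.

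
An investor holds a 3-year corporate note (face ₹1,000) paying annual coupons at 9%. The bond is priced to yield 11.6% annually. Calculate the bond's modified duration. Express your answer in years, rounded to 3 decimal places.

2.465 years

Periodic yield y = 0.116. First find Macaulay duration:
  t   CF        PV=CF/(1+0.116)^t    t·PV
  1        90.00        80.6452        80.6452
  2        90.00        72.2627       144.5254
  3     1,090.00       784.2128     2,352.6383
  Σ                    937.1206     2,577.8089
P = 937.1206; Macaulay duration = 2,577.8089 / 937.1206 = 2.75078 years.
Modified duration = D_Mac / (1 + y) = 2.75078 / 1.116 = 2.46485 years.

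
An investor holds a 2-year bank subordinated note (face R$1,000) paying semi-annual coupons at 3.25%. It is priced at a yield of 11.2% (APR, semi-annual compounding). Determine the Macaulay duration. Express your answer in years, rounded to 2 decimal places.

1.95 years

Periodic yield y = 0.056. Discount each cash flow and weight by its period:
  t   CF        PV=CF/(1+0.056)^t    t·PV
  1        16.25        15.3883        15.3883
  2        16.25        14.5722        29.1444
  3        16.25        13.7994        41.3983
  4     1,016.25       817.2311     3,268.9244
  Σ                    860.9910     3,354.8554
Price P = Σ PV = 860.9910.
Macaulay duration = Σ(t·PV) / P = 3,354.8554 / 860.9910 = 3.89650 half-year periods.
In years: 3.89650 / 2 = 1.94825 years.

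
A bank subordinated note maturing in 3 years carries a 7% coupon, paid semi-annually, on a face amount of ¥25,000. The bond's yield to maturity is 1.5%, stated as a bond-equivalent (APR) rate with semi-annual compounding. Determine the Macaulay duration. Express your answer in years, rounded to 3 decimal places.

Periodic yield y = 0.0075. Discount each cash flow and weight by its period:
  t   CF        PV=CF/(1+0.0075)^t    t·PV
  1       875.00       868.4864       868.4864
  2       875.00       862.0212     1,724.0424
  3       875.00       855.6042     2,566.8125
  4       875.00       849.2349     3,396.9396
  5       875.00       842.9131     4,214.5653
  6    25,875.00    24,740.5887   148,443.5323
  Σ                 29,018.8484   161,214.3783
Price P = Σ PV = 29,018.8484.
Macaulay duration = Σ(t·PV) / P = 161,214.3783 / 29,018.8484 = 5.55551 half-year periods.
In years: 5.55551 / 2 = 2.77775 years.

2.778 years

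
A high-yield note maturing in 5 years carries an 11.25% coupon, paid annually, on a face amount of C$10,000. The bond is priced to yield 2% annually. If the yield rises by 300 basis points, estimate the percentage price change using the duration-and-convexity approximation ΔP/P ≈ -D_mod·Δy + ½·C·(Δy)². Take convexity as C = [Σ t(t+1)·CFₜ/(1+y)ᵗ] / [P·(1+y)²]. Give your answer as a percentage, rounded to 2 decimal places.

-11.45%

With y = 0.02:
  t   CF        PV=CF/(1+0.02)^t    t·PV        t(t+1)·PV
  1     1,125.00     1,102.9412     1,102.9412       2,205.8824
  2     1,125.00     1,081.3149     2,162.6298       6,487.8893
  3     1,125.00     1,060.1126     3,180.3379      12,721.3515
  4     1,125.00     1,039.3261     4,157.3044      20,786.5221
  5    11,125.00    10,076.2553    50,381.2763     302,287.6578
  Σ                 14,359.9500    60,984.4895     344,489.3030
P = 14,359.9500; D_Mac = 4.24685 yrs; D_mod = 4.16357 yrs; C = 23.05804.
Duration effect: -4.16357 × (+0.03) = -0.124907
Convexity effect: 0.5 × 23.05804 × (0.03)² = +0.0103761
ΔP/P ≈ -0.124907 + 0.0103761 = -0.114531 = -11.4531%.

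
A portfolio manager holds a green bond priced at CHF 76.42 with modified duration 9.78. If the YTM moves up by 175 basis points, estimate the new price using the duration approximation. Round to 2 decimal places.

CHF 63.34

Duration approximation: ΔP/P ≈ -D_mod · Δy = -9.78 × (+0.0175) = -0.171150.
New price ≈ 76.42 × (1 - 0.171150) = 63.340717.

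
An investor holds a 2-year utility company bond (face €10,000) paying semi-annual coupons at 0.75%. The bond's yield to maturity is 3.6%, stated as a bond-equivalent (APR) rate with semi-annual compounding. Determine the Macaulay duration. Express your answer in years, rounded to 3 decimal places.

Periodic yield y = 0.018. Discount each cash flow and weight by its period:
  t   CF        PV=CF/(1+0.018)^t    t·PV
  1        37.50        36.8369        36.8369
  2        37.50        36.1856        72.3712
  3        37.50        35.5458       106.6373
  4    10,037.50     9,346.1866    37,384.7463
  Σ                  9,454.7549    37,600.5917
Price P = Σ PV = 9,454.7549.
Macaulay duration = Σ(t·PV) / P = 37,600.5917 / 9,454.7549 = 3.97690 half-year periods.
In years: 3.97690 / 2 = 1.98845 years.

1.988 years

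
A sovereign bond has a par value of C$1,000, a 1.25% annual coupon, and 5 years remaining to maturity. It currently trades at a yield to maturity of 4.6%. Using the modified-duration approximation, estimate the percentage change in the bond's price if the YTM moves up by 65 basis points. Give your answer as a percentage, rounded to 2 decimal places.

Periodic yield y = 0.046. Modified duration first:
  t   CF        PV=CF/(1+0.046)^t    t·PV
  1        12.50        11.9503        11.9503
  2        12.50        11.4247        22.8495
  3        12.50        10.9223        32.7670
  4        12.50        10.4420        41.7680
  5     1,012.50       808.6053     4,043.0267
  Σ                    853.3447     4,152.3614
P = 853.3447; D_Mac = 4.86598 yrs; D_mod = 4.86598/(1+0.046) = 4.65199 yrs.
ΔP/P ≈ -D_mod · Δy = -4.65199 × (+0.0065) = -0.030238 = -3.0238%.

-3.02%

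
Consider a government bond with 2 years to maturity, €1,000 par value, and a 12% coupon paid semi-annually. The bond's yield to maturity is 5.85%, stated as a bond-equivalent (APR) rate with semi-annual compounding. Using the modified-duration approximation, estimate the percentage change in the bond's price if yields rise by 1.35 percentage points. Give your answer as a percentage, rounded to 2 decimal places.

-2.42%

Periodic yield y = 0.02925. Modified duration first:
  t   CF        PV=CF/(1+0.02925)^t    t·PV
  1        60.00        58.2949        58.2949
  2        60.00        56.6382       113.2764
  3        60.00        55.0286       165.0859
  4     1,060.00       944.5444     3,778.1775
  Σ                  1,114.5061     4,114.8346
P = 1,114.5061; D_Mac = 3.69207 half-year periods = 1.84604 yrs; D_mod = 1.84604/(1+0.02925) = 1.79357 yrs.
ΔP/P ≈ -D_mod · Δy = -1.79357 × (+0.0135) = -0.024213 = -2.4213%.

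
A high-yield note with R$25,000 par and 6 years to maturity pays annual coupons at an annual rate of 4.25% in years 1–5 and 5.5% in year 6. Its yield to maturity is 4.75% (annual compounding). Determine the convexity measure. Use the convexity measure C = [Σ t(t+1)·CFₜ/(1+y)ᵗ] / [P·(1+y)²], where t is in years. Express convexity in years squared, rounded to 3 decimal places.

With y = 0.0475:
  t   CF        PV=CF/(1+0.0475)^t    t·PV        t(t+1)·PV
  1     1,062.50     1,014.3198     1,014.3198       2,028.6396
  2     1,062.50       968.3244     1,936.6488       5,809.9464
  3     1,062.50       924.4147     2,773.2441      11,092.9764
  4     1,062.50       882.4961     3,529.9845      17,649.9227
  5     1,062.50       842.4784     4,212.3921      25,274.3523
  6    26,375.00    19,964.9524   119,789.7142     838,527.9996
  Σ                 24,596.9858   133,256.3035     900,383.8371
P = 24,596.9858.
Convexity = Σ t(t+1)·PV / [P·(1+y)²] = 900,383.8371 / (24,596.9858 × 1.097256) = 33.36090.

33.361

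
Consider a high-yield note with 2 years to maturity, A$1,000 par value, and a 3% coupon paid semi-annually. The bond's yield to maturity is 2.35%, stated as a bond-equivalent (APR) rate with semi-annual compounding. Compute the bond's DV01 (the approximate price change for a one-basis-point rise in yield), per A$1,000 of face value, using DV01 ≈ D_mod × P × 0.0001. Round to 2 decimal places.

A$0.20

Periodic yield y = 0.01175.
  t   CF        PV=CF/(1+0.01175)^t    t·PV
  1        15.00        14.8258        14.8258
  2        15.00        14.6536        29.3072
  3        15.00        14.4834        43.4503
  4     1,015.00       968.6641     3,874.6563
  Σ                  1,012.6269     3,962.2396
P = 1,012.6269; D_Mac = 3.91283 half-year periods = 1.95642 yrs; D_mod = 1.93370 yrs.
DV01 ≈ 1.93370 × 1,012.6269 × 0.0001 = 0.195811.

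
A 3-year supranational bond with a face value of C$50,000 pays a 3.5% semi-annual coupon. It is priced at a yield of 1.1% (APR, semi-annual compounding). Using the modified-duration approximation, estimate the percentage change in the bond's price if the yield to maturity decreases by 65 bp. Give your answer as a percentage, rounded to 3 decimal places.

Periodic yield y = 0.0055. Modified duration first:
  t   CF        PV=CF/(1+0.0055)^t    t·PV
  1       875.00       870.2138       870.2138
  2       875.00       865.4538     1,730.9077
  3       875.00       860.7199     2,582.1596
  4       875.00       856.0118     3,424.0472
  5       875.00       851.3295     4,256.6475
  6    50,875.00    49,227.9751   295,367.8509
  Σ                 53,531.7040   308,231.8266
P = 53,531.7040; D_Mac = 5.75793 half-year periods = 2.87897 yrs; D_mod = 2.87897/(1+0.0055) = 2.86322 yrs.
ΔP/P ≈ -D_mod · Δy = -2.86322 × (-0.0065) = +0.018611 = +1.8611%.

+1.861%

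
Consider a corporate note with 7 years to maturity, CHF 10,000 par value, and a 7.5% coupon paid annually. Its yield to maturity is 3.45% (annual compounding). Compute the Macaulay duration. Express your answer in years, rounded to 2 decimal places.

Periodic yield y = 0.0345. Discount each cash flow and weight by its year:
  t   CF        PV=CF/(1+0.0345)^t    t·PV
  1       750.00       724.9879       724.9879
  2       750.00       700.8100     1,401.6199
  3       750.00       677.4383     2,032.3150
  4       750.00       654.8462     2,619.3846
  5       750.00       633.0074     3,165.0370
  6       750.00       611.8970     3,671.3817
  7    10,750.00     8,478.0310    59,346.2169
  Σ                 12,481.0177    72,960.9432
Price P = Σ PV = 12,481.0177.
Macaulay duration = Σ(t·PV) / P = 72,960.9432 / 12,481.0177 = 5.84575 years.

5.85 years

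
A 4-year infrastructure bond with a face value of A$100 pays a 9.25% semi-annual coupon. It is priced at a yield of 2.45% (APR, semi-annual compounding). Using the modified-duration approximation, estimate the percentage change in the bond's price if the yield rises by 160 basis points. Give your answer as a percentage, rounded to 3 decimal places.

Periodic yield y = 0.01225. Modified duration first:
  t   CF        PV=CF/(1+0.01225)^t    t·PV
  1        4.625         4.5690         4.5690
  2        4.625         4.5137         9.0275
  3        4.625         4.4591        13.3773
  4        4.625         4.4051        17.6206
  5        4.625         4.3518        21.7592
  6        4.625         4.2992        25.7950
  7        4.625         4.2471        29.7300
  8      104.625        94.9146       759.3171
  Σ                    125.7598       881.1958
P = 125.7598; D_Mac = 7.00697 half-year periods = 3.50349 yrs; D_mod = 3.50349/(1+0.01225) = 3.46109 yrs.
ΔP/P ≈ -D_mod · Δy = -3.46109 × (+0.016) = -0.055377 = -5.5377%.

-5.538%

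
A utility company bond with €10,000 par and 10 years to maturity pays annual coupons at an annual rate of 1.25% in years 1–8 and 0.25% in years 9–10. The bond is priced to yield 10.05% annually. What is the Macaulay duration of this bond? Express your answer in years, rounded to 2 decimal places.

Periodic yield y = 0.1005. Discount each cash flow and weight by its year:
  t   CF        PV=CF/(1+0.1005)^t    t·PV
  1       125.00       113.5847       113.5847
  2       125.00       103.2119       206.4239
  3       125.00        93.7864       281.3592
  4       125.00        85.2216       340.8865
  5       125.00        77.4390       387.1950
  6       125.00        70.3671       422.2027
  7       125.00        63.9410       447.5873
  8       125.00        58.1018       464.8145
  9        25.00        10.5592        95.0325
  10   10,025.00     3,847.5468    38,475.4681
  Σ                  4,523.7596    41,234.5544
Price P = Σ PV = 4,523.7596.
Macaulay duration = Σ(t·PV) / P = 41,234.5544 / 4,523.7596 = 9.11511 years.

9.12 years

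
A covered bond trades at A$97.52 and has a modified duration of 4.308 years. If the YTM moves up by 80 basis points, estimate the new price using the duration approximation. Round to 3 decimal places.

Duration approximation: ΔP/P ≈ -D_mod · Δy = -4.308 × (+0.008) = -0.034464.
New price ≈ 97.52 × (1 - 0.034464) = 94.15907072.

A$94.159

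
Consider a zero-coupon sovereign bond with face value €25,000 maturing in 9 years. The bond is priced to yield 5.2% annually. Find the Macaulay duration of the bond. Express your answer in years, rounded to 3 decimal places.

A zero-coupon bond has a single cash flow at maturity, so its Macaulay duration equals its maturity: 9 years.

9.000 years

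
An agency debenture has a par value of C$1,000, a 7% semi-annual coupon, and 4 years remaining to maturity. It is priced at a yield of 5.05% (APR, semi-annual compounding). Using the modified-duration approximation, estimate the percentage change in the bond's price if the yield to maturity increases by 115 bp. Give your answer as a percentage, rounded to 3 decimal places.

-4.010%

Periodic yield y = 0.02525. Modified duration first:
  t   CF        PV=CF/(1+0.02525)^t    t·PV
  1        35.00        34.1380        34.1380
  2        35.00        33.2973        66.5945
  3        35.00        32.4772        97.4316
  4        35.00        31.6774       126.7094
  5        35.00        30.8972       154.4860
  6        35.00        30.1363       180.8176
  7        35.00        29.3941       205.7584
  8     1,035.00       847.8170     6,782.5361
  Σ                  1,069.8344     7,648.4717
P = 1,069.8344; D_Mac = 7.14921 half-year periods = 3.57461 yrs; D_mod = 3.57461/(1+0.02525) = 3.48657 yrs.
ΔP/P ≈ -D_mod · Δy = -3.48657 × (+0.0115) = -0.040096 = -4.0096%.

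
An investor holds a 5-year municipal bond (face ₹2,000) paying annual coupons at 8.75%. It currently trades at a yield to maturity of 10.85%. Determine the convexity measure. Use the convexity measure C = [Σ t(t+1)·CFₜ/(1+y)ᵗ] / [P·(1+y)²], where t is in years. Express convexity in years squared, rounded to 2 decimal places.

19.42

With y = 0.1085:
  t   CF        PV=CF/(1+0.1085)^t    t·PV        t(t+1)·PV
  1       175.00       157.8710       157.8710         315.7420
  2       175.00       142.4186       284.8372         854.5115
  3       175.00       128.4786       385.4359       1,541.7438
  4       175.00       115.9032       463.6126       2,318.0631
  5     2,175.00     1,299.5134     6,497.5672      38,985.4031
  Σ                  1,844.1848     7,789.3239      44,015.4634
P = 1,844.1848.
Convexity = Σ t(t+1)·PV / [P·(1+y)²] = 44,015.4634 / (1,844.1848 × 1.228772) = 19.42359.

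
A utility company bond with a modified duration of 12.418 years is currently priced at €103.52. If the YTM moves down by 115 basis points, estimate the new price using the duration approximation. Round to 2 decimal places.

€118.30

Duration approximation: ΔP/P ≈ -D_mod · Δy = -12.418 × (-0.0115) = +0.142807.
New price ≈ 103.52 × (1 + 0.142807) = 118.30338064.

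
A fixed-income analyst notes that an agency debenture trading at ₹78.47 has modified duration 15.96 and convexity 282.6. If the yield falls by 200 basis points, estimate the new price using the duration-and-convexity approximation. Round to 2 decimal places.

Duration effect: -D_mod·Δy = -15.96 × (-0.02) = +0.319200
Convexity effect: ½·C·(Δy)² = 0.5 × 282.6 × (-0.02)² = +0.0565200
ΔP/P ≈ +0.319200 + 0.0565200 = +0.375720
New price ≈ 78.47 × (1 + 0.375720) = 107.9527484.

₹107.95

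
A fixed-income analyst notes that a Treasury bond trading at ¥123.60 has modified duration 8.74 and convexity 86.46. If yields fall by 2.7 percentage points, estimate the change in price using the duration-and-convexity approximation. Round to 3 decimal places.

Duration effect: -D_mod·Δy = -8.74 × (-0.027) = +0.235980
Convexity effect: ½·C·(Δy)² = 0.5 × 86.46 × (-0.027)² = +0.03151467
ΔP/P ≈ +0.235980 + 0.03151467 = +0.26749467
ΔP ≈ 123.60 × (+0.26749467) = +33.062341212.

+¥33.062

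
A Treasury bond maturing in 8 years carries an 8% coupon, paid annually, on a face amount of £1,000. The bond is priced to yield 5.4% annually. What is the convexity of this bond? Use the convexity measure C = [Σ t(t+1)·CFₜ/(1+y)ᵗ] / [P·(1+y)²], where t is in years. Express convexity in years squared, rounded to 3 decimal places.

With y = 0.054:
  t   CF        PV=CF/(1+0.054)^t    t·PV        t(t+1)·PV
  1        80.00        75.9013        75.9013         151.8027
  2        80.00        72.0126       144.0253         432.0759
  3        80.00        68.3232       204.9696         819.8783
  4        80.00        64.8228       259.2911       1,296.4553
  5        80.00        61.5017       307.5084       1,845.0502
  6        80.00        58.3507       350.1044       2,450.7308
  7        80.00        55.3612       387.5286       3,100.2287
  8     1,080.00       709.0859     5,672.6874      51,054.1870
  Σ                  1,165.3595     7,402.0161      61,150.4089
P = 1,165.3595.
Convexity = Σ t(t+1)·PV / [P·(1+y)²] = 61,150.4089 / (1,165.3595 × 1.110916) = 47.23438.

47.234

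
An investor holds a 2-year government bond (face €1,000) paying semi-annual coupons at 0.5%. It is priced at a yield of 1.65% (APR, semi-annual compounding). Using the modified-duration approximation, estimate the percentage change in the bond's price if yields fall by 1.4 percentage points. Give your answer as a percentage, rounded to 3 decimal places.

+2.767%

Periodic yield y = 0.00825. Modified duration first:
  t   CF        PV=CF/(1+0.00825)^t    t·PV
  1         2.50         2.4795         2.4795
  2         2.50         2.4593         4.9185
  3         2.50         2.4391         7.3174
  4     1,002.50       970.0887     3,880.3549
  Σ                    977.4667     3,895.0704
P = 977.4667; D_Mac = 3.98486 half-year periods = 1.99243 yrs; D_mod = 1.99243/(1+0.00825) = 1.97613 yrs.
ΔP/P ≈ -D_mod · Δy = -1.97613 × (-0.014) = +0.027666 = +2.7666%.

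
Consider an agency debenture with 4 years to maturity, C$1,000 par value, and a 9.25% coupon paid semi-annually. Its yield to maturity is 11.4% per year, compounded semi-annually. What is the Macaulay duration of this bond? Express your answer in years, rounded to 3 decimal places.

3.409 years

Periodic yield y = 0.057. Discount each cash flow and weight by its period:
  t   CF        PV=CF/(1+0.057)^t    t·PV
  1        46.25        43.7559        43.7559
  2        46.25        41.3963        82.7926
  3        46.25        39.1640       117.4919
  4        46.25        37.0520       148.2080
  5        46.25        35.0539       175.2697
  6        46.25        33.1636       198.9817
  7        46.25        31.3752       219.6266
  8     1,046.25       671.4839     5,371.8708
  Σ                    932.4448     6,357.9973
Price P = Σ PV = 932.4448.
Macaulay duration = Σ(t·PV) / P = 6,357.9973 / 932.4448 = 6.81863 half-year periods.
In years: 6.81863 / 2 = 3.40932 years.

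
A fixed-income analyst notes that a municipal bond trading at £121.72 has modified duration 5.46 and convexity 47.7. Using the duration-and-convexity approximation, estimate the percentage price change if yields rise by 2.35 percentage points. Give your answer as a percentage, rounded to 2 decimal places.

Duration effect: -D_mod·Δy = -5.46 × (+0.0235) = -0.128310
Convexity effect: ½·C·(Δy)² = 0.5 × 47.7 × (0.0235)² = +0.0131711625
ΔP/P ≈ -0.128310 + 0.0131711625 = -0.1151388375
= -11.51388375%.

-11.51%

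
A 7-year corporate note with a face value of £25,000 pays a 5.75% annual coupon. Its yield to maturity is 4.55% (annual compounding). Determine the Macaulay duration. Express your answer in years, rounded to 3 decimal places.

5.996 years

Periodic yield y = 0.0455. Discount each cash flow and weight by its year:
  t   CF        PV=CF/(1+0.0455)^t    t·PV
  1     1,437.50     1,374.9402     1,374.9402
  2     1,437.50     1,315.1030     2,630.2061
  3     1,437.50     1,257.8699     3,773.6098
  4     1,437.50     1,203.1276     4,812.5106
  5     1,437.50     1,150.7677     5,753.8386
  6     1,437.50     1,100.6865     6,604.1189
  7    26,437.50    19,362.0851   135,534.5957
  Σ                 26,764.5801   160,483.8198
Price P = Σ PV = 26,764.5801.
Macaulay duration = Σ(t·PV) / P = 160,483.8198 / 26,764.5801 = 5.99613 years.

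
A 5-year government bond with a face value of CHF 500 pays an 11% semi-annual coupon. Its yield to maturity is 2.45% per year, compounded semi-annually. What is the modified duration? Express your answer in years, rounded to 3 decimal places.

4.104 years

Periodic yield y = 0.01225. First find Macaulay duration:
  t   CF        PV=CF/(1+0.01225)^t    t·PV
  1        27.50        27.1672        27.1672
  2        27.50        26.8384        53.6769
  3        27.50        26.5136        79.5409
  4        27.50        26.1928       104.7711
  5        27.50        25.8758       129.3790
  6        27.50        25.5627       153.3759
  7        27.50        25.2533       176.7731
  8        27.50        24.9477       199.5816
  9        27.50        24.6458       221.8120
  10      527.50       467.0298     4,670.2982
  Σ                    700.0271     5,816.3759
P = 700.0271; Macaulay duration = 5,816.3759 / 700.0271 = 8.30879 half-year periods = 4.15439 years.
Modified duration = D_Mac / (1 + y) = 4.15439 / 1.01225 = 4.10412 years.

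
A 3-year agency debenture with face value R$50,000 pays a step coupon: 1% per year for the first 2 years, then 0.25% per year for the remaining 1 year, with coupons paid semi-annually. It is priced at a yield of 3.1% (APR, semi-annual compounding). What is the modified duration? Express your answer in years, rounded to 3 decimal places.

2.918 years

Periodic yield y = 0.0155. First find Macaulay duration:
  t   CF        PV=CF/(1+0.0155)^t    t·PV
  1       250.00       246.1841       246.1841
  2       250.00       242.4265       484.8531
  3       250.00       238.7263       716.1788
  4       250.00       235.0825       940.3300
  5        62.50        57.8736       289.3679
  6    50,062.50    45,649.1786   273,895.0714
  Σ                 46,669.4716   276,571.9853
P = 46,669.4716; Macaulay duration = 276,571.9853 / 46,669.4716 = 5.92619 half-year periods = 2.96309 years.
Modified duration = D_Mac / (1 + y) = 2.96309 / 1.0155 = 2.91787 years.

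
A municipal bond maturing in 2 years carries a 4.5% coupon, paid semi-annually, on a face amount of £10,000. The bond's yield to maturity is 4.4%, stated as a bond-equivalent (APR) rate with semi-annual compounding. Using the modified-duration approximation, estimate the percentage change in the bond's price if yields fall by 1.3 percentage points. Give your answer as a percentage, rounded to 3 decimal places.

Periodic yield y = 0.022. Modified duration first:
  t   CF        PV=CF/(1+0.022)^t    t·PV
  1       225.00       220.1566       220.1566
  2       225.00       215.4174       430.8347
  3       225.00       210.7802       632.3406
  4    10,225.00     9,372.5925    37,490.3698
  Σ                 10,018.9466    38,773.7018
P = 10,018.9466; D_Mac = 3.87004 half-year periods = 1.93502 yrs; D_mod = 1.93502/(1+0.022) = 1.89336 yrs.
ΔP/P ≈ -D_mod · Δy = -1.89336 × (-0.013) = +0.024614 = +2.4614%.

+2.461%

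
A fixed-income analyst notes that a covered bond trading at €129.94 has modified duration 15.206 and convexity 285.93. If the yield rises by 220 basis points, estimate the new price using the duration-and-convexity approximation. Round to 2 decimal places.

€95.46

Duration effect: -D_mod·Δy = -15.206 × (+0.022) = -0.334532
Convexity effect: ½·C·(Δy)² = 0.5 × 285.93 × (0.022)² = +0.06919506
ΔP/P ≈ -0.334532 + 0.06919506 = -0.26533694
New price ≈ 129.94 × (1 - 0.26533694) = 95.4621180164.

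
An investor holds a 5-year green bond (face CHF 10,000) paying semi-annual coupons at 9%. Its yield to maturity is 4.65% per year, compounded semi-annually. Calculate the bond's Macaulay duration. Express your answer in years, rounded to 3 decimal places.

Periodic yield y = 0.02325. Discount each cash flow and weight by its period:
  t   CF        PV=CF/(1+0.02325)^t    t·PV
  1       450.00       439.7752       439.7752
  2       450.00       429.7828       859.5656
  3       450.00       420.0174     1,260.0521
  4       450.00       410.4739     1,641.8954
  5       450.00       401.1472     2,005.7359
  6       450.00       392.0324     2,352.1946
  7       450.00       383.1248     2,681.8734
  8       450.00       374.4195     2,995.3562
  9       450.00       365.9121     3,293.2086
  10   10,450.00     8,304.2183    83,042.1830
  Σ                 11,920.9035   100,571.8401
Price P = Σ PV = 11,920.9035.
Macaulay duration = Σ(t·PV) / P = 100,571.8401 / 11,920.9035 = 8.43660 half-year periods.
In years: 8.43660 / 2 = 4.21830 years.

4.218 years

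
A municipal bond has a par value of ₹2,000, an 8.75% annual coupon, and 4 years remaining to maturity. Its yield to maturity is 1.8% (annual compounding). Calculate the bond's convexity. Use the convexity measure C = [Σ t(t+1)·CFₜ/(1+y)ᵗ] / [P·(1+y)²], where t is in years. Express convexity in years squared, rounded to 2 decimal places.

With y = 0.018:
  t   CF        PV=CF/(1+0.018)^t    t·PV        t(t+1)·PV
  1       175.00       171.9057       171.9057         343.8114
  2       175.00       168.8661       337.7322       1,013.1966
  3       175.00       165.8803       497.6408       1,990.5632
  4     2,175.00     2,025.2011     8,100.8043      40,504.0215
  Σ                  2,531.8531     9,108.0830      43,851.5927
P = 2,531.8531.
Convexity = Σ t(t+1)·PV / [P·(1+y)²] = 43,851.5927 / (2,531.8531 × 1.036324) = 16.71288.

16.71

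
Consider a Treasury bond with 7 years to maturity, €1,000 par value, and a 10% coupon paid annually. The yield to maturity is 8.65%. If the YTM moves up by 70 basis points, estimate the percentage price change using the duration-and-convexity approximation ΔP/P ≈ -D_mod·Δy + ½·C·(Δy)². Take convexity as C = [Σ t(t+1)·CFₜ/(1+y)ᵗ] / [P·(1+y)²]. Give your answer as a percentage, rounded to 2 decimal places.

With y = 0.0865:
  t   CF        PV=CF/(1+0.0865)^t    t·PV        t(t+1)·PV
  1       100.00        92.0387        92.0387         184.0773
  2       100.00        84.7111       169.4223         508.2669
  3       100.00        77.9670       233.9010         935.6040
  4       100.00        71.7598       287.0391       1,435.1955
  5       100.00        66.0467       330.2337       1,981.4020
  6       100.00        60.7885       364.7312       2,553.1181
  7     1,100.00       615.4384     4,308.0686      34,464.5488
  Σ                  1,068.7502     5,785.4345      42,062.2126
P = 1,068.7502; D_Mac = 5.41327 yrs; D_mod = 4.98230 yrs; C = 33.33930.
Duration effect: -4.98230 × (+0.007) = -0.034876
Convexity effect: 0.5 × 33.33930 × (0.007)² = +0.0008168
ΔP/P ≈ -0.034876 + 0.0008168 = -0.034059 = -3.4059%.

-3.41%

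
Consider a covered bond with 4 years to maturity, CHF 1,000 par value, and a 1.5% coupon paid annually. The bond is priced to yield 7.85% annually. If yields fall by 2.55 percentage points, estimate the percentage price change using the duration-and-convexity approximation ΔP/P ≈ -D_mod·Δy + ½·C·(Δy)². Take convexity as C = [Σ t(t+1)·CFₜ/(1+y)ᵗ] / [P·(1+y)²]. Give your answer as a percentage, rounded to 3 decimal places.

+9.760%

With y = 0.0785:
  t   CF        PV=CF/(1+0.0785)^t    t·PV        t(t+1)·PV
  1        15.00        13.9082        13.9082          27.8164
  2        15.00        12.8959        25.7918          77.3753
  3        15.00        11.9572        35.8717         143.4868
  4     1,015.00       750.2145     3,000.8579      15,004.2897
  Σ                    788.9758     3,076.4296      15,252.9682
P = 788.9758; D_Mac = 3.89927 yrs; D_mod = 3.61546 yrs; C = 16.62074.
Duration effect: -3.61546 × (-0.0255) = +0.092194
Convexity effect: 0.5 × 16.62074 × (-0.0255)² = +0.0054038
ΔP/P ≈ +0.092194 + 0.0054038 = +0.097598 = +9.7598%.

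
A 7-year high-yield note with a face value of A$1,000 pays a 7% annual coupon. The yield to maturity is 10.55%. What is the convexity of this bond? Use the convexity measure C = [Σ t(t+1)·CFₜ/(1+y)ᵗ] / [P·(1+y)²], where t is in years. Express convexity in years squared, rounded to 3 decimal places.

With y = 0.1055:
  t   CF        PV=CF/(1+0.1055)^t    t·PV        t(t+1)·PV
  1        70.00        63.3198        63.3198         126.6395
  2        70.00        57.2770       114.5541         343.6622
  3        70.00        51.8110       155.4329         621.7317
  4        70.00        46.8666       187.4662         937.3311
  5        70.00        42.3940       211.9700       1,271.8197
  6        70.00        38.3483       230.0895       1,610.6265
  7     1,070.00       530.2401     3,711.6805      29,693.4443
  Σ                    830.2567     4,674.5130      34,605.2552
P = 830.2567.
Convexity = Σ t(t+1)·PV / [P·(1+y)²] = 34,605.2552 / (830.2567 × 1.222130) = 34.10454.

34.105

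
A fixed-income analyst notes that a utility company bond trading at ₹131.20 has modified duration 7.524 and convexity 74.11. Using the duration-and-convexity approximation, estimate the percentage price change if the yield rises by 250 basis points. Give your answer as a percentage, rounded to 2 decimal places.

-16.49%

Duration effect: -D_mod·Δy = -7.524 × (+0.025) = -0.188100
Convexity effect: ½·C·(Δy)² = 0.5 × 74.11 × (0.025)² = +0.023159375
ΔP/P ≈ -0.188100 + 0.023159375 = -0.164940625
= -16.4940625%.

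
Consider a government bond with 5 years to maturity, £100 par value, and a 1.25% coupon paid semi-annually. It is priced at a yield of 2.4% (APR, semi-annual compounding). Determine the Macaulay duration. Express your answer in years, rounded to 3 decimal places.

4.858 years

Periodic yield y = 0.012. Discount each cash flow and weight by its period:
  t   CF        PV=CF/(1+0.012)^t    t·PV
  1        0.625         0.6176         0.6176
  2        0.625         0.6103         1.2205
  3        0.625         0.6030         1.8091
  4        0.625         0.5959         2.3835
  5        0.625         0.5888         2.9441
  6        0.625         0.5818         3.4910
  7        0.625         0.5749         4.0245
  8        0.625         0.5681         4.5449
  9        0.625         0.5614         5.0524
  10     100.625        89.3101       893.1014
  Σ                     94.6120       919.1890
Price P = Σ PV = 94.6120.
Macaulay duration = Σ(t·PV) / P = 919.1890 / 94.6120 = 9.71536 half-year periods.
In years: 9.71536 / 2 = 4.85768 years.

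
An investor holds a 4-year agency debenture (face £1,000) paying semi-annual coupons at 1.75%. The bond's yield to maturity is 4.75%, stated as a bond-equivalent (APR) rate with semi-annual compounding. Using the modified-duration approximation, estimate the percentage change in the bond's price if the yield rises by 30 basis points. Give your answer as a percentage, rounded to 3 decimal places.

-1.135%

Periodic yield y = 0.02375. Modified duration first:
  t   CF        PV=CF/(1+0.02375)^t    t·PV
  1         8.75         8.5470         8.5470
  2         8.75         8.3487        16.6975
  3         8.75         8.1550        24.4651
  4         8.75         7.9659        31.8634
  5         8.75         7.7811        38.9053
  6         8.75         7.6005        45.6033
  7         8.75         7.4242        51.9695
  8     1,008.75       836.0500     6,688.3997
  Σ                    891.8724     6,906.4507
P = 891.8724; D_Mac = 7.74377 half-year periods = 3.87188 yrs; D_mod = 3.87188/(1+0.02375) = 3.78206 yrs.
ΔP/P ≈ -D_mod · Δy = -3.78206 × (+0.003) = -0.011346 = -1.1346%.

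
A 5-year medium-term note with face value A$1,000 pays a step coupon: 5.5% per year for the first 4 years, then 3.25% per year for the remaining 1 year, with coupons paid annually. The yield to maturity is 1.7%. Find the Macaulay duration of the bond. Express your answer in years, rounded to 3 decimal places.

Periodic yield y = 0.017. Discount each cash flow and weight by its year:
  t   CF        PV=CF/(1+0.017)^t    t·PV
  1        55.00        54.0806        54.0806
  2        55.00        53.1766       106.3533
  3        55.00        52.2877       156.8632
  4        55.00        51.4137       205.6548
  5     1,032.50       949.0417     4,745.2085
  Σ                  1,160.0004     5,268.1604
Price P = Σ PV = 1,160.0004.
Macaulay duration = Σ(t·PV) / P = 5,268.1604 / 1,160.0004 = 4.54152 years.

4.542 years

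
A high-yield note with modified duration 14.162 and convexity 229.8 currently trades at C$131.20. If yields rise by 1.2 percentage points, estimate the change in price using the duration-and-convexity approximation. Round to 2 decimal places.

-C$20.13

Duration effect: -D_mod·Δy = -14.162 × (+0.012) = -0.169944
Convexity effect: ½·C·(Δy)² = 0.5 × 229.8 × (0.012)² = +0.0165456
ΔP/P ≈ -0.169944 + 0.0165456 = -0.1533984
ΔP ≈ 131.20 × (-0.1533984) = -20.12587008.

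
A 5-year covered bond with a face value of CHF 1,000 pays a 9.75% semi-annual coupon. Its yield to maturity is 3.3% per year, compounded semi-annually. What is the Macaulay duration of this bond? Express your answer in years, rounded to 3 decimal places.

4.202 years

Periodic yield y = 0.0165. Discount each cash flow and weight by its period:
  t   CF        PV=CF/(1+0.0165)^t    t·PV
  1        48.75        47.9587        47.9587
  2        48.75        47.1802        94.3604
  3        48.75        46.4144       139.2431
  4        48.75        45.6610       182.6439
  5        48.75        44.9198       224.5989
  6        48.75        44.1906       265.1439
  7        48.75        43.4733       304.3133
  8        48.75        42.7677       342.1413
  9        48.75        42.0735       378.6611
  10    1,048.75       890.4266     8,904.2664
  Σ                  1,295.0658    10,883.3310
Price P = Σ PV = 1,295.0658.
Macaulay duration = Σ(t·PV) / P = 10,883.3310 / 1,295.0658 = 8.40369 half-year periods.
In years: 8.40369 / 2 = 4.20184 years.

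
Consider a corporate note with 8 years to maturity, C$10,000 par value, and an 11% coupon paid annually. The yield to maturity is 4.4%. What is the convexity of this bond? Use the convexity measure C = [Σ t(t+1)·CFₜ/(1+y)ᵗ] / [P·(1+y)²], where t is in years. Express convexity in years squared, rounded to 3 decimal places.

45.484

With y = 0.044:
  t   CF        PV=CF/(1+0.044)^t    t·PV        t(t+1)·PV
  1     1,100.00     1,053.6398     1,053.6398       2,107.2797
  2     1,100.00     1,009.2336     2,018.4671       6,055.4014
  3     1,100.00       966.6988     2,900.0965      11,600.3859
  4     1,100.00       925.9567     3,703.8269      18,519.1345
  5     1,100.00       886.9317     4,434.6586      26,607.9519
  6     1,100.00       849.5515     5,097.3088      35,681.1615
  7     1,100.00       813.7466     5,696.2263      45,569.8104
  8    11,100.00     7,865.3670    62,922.9357     566,306.4210
  Σ                 14,371.1257    87,827.1598     712,447.5463
P = 14,371.1257.
Convexity = Σ t(t+1)·PV / [P·(1+y)²] = 712,447.5463 / (14,371.1257 × 1.089936) = 45.48426.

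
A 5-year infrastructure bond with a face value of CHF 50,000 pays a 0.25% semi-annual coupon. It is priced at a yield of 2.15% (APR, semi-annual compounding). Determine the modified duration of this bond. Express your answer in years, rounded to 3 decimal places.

4.917 years

Periodic yield y = 0.01075. First find Macaulay duration:
  t   CF        PV=CF/(1+0.01075)^t    t·PV
  1        62.50        61.8353        61.8353
  2        62.50        61.1776       122.3552
  3        62.50        60.5269       181.5808
  4        62.50        59.8832       239.5328
  5        62.50        59.2463       296.2315
  6        62.50        58.6162       351.6971
  7        62.50        57.9928       405.9493
  8        62.50        57.3760       459.0077
  9        62.50        56.7657       510.8916
  10   50,062.50    44,985.7570   449,857.5704
  Σ                 45,519.1770   452,486.6518
P = 45,519.1770; Macaulay duration = 452,486.6518 / 45,519.1770 = 9.94057 half-year periods = 4.97029 years.
Modified duration = D_Mac / (1 + y) = 4.97029 / 1.01075 = 4.91742 years.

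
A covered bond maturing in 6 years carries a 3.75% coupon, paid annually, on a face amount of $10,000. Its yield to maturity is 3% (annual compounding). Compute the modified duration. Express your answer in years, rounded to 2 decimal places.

5.34 years

Periodic yield y = 0.03. First find Macaulay duration:
  t   CF        PV=CF/(1+0.03)^t    t·PV
  1       375.00       364.0777       364.0777
  2       375.00       353.4735       706.9469
  3       375.00       343.1781     1,029.5344
  4       375.00       333.1826     1,332.7306
  5       375.00       323.4783     1,617.3915
  6    10,375.00     8,688.8992    52,133.3950
  Σ                 10,406.2894    57,184.0760
P = 10,406.2894; Macaulay duration = 57,184.0760 / 10,406.2894 = 5.49515 years.
Modified duration = D_Mac / (1 + y) = 5.49515 / 1.03 = 5.33509 years.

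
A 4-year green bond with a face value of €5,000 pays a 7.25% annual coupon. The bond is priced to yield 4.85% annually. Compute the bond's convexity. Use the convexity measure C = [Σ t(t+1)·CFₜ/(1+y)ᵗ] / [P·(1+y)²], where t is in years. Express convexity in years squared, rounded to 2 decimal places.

15.95

With y = 0.0485:
  t   CF        PV=CF/(1+0.0485)^t    t·PV        t(t+1)·PV
  1       362.50       345.7320       345.7320         691.4640
  2       362.50       329.7396       659.4793       1,978.4378
  3       362.50       314.4870       943.4610       3,773.8441
  4     5,362.50     4,437.0423    17,748.1691      88,740.8454
  Σ                  5,427.0009    19,696.8413      95,184.5912
P = 5,427.0009.
Convexity = Σ t(t+1)·PV / [P·(1+y)²] = 95,184.5912 / (5,427.0009 × 1.099352) = 15.95401.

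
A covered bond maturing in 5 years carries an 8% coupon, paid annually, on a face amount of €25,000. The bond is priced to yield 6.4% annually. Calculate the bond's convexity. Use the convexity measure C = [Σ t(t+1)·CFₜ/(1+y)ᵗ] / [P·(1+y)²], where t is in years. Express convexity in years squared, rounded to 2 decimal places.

With y = 0.064:
  t   CF        PV=CF/(1+0.064)^t    t·PV        t(t+1)·PV
  1     2,000.00     1,879.6992     1,879.6992       3,759.3985
  2     2,000.00     1,766.6346     3,533.2693      10,599.8078
  3     2,000.00     1,660.3709     4,981.1127      19,924.4507
  4     2,000.00     1,560.4990     6,241.9958      31,209.9792
  5    27,000.00    19,799.5639    98,997.8194     593,986.9165
  Σ                 26,666.7676   115,633.8965     659,480.5528
P = 26,666.7676.
Convexity = Σ t(t+1)·PV / [P·(1+y)²] = 659,480.5528 / (26,666.7676 × 1.132096) = 21.84481.

21.84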